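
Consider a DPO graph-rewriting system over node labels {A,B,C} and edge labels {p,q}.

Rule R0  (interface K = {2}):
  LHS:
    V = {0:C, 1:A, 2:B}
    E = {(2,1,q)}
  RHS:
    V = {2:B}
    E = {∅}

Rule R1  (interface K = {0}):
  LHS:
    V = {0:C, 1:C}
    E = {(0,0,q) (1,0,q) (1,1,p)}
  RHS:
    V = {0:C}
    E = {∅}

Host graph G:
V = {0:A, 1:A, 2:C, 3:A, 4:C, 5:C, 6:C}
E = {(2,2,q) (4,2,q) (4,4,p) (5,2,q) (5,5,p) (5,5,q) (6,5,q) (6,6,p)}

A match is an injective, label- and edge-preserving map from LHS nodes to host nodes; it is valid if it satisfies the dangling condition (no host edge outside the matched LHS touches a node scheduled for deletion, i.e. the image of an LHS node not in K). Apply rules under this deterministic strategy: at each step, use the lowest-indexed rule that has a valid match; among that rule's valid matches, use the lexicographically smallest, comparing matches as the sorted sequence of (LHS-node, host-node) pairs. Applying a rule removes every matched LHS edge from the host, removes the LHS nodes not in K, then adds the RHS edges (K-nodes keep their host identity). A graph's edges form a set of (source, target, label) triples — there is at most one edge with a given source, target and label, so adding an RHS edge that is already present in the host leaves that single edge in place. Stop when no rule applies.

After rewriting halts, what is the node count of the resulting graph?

start.  V:7 E:8  edges: 2-q->2 4-q->2 4-p->4 5-q->2 5-p->5 5-q->5 6-q->5 6-p->6
1. fire R1 via {0↦2, 1↦4}  →  V:6 E:5  edges: 5-q->2 5-p->5 5-q->5 6-q->5 6-p->6
2. fire R1 via {0↦5, 1↦6}  →  V:5 E:2  edges: 5-q->2 5-p->5
final graph: no rule applies after step 2
NF nodes: {0:A, 1:A, 2:C, 3:A, 5:C}

Answer: 5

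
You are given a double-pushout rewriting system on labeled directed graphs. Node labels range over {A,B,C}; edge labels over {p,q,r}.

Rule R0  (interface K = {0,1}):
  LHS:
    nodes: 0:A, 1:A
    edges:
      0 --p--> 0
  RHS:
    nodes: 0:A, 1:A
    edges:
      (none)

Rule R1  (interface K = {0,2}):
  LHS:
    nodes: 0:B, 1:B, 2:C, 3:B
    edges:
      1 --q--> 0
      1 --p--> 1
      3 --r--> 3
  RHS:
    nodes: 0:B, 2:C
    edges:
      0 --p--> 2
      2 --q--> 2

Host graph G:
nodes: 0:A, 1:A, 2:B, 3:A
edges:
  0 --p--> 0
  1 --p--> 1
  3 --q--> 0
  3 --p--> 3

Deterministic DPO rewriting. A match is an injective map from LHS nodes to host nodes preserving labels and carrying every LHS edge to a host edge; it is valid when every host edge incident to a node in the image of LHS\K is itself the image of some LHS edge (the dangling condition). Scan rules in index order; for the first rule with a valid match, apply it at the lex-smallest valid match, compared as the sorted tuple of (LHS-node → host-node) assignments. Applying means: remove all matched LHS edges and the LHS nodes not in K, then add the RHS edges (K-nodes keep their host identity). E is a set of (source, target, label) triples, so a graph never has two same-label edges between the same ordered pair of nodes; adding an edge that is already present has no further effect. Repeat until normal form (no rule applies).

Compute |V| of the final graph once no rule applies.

[0] host  ⇒  4 nodes, 4 edges  {0-p->0 1-p->1 3-q->0 3-p->3}
[1] R0 @ {0↦0, 1↦1}  ⇒  4 nodes, 3 edges  {1-p->1 3-q->0 3-p->3}
[2] R0 @ {0↦1, 1↦0}  ⇒  4 nodes, 2 edges  {3-q->0 3-p->3}
[3] R0 @ {0↦3, 1↦0}  ⇒  4 nodes, 1 edges  {3-q->0}
normal form: no rule applies after step 3
NF nodes: {0:A, 1:A, 2:B, 3:A}

Answer: 4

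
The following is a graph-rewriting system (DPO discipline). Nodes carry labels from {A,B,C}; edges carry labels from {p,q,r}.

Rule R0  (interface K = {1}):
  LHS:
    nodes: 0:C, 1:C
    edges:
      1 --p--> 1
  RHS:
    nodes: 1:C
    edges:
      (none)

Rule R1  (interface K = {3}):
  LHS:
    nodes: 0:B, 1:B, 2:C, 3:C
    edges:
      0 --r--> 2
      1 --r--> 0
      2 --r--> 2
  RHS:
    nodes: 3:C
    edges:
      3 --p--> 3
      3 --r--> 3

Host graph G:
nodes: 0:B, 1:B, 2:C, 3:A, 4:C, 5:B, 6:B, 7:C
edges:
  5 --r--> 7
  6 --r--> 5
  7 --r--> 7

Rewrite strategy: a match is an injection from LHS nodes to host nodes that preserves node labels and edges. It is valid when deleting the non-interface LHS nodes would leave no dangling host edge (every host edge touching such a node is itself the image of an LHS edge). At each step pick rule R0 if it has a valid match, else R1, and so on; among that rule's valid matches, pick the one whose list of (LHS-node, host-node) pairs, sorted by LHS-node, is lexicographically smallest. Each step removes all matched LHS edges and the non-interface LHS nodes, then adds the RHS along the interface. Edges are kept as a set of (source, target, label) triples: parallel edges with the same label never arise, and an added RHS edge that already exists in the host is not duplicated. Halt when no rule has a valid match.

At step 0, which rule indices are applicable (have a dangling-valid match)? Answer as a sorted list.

Answer: [R1]

Rewrite trace:
R0: no valid match — LHS pattern not found
R1: 2 valid matches — {0↦5, 1↦6, 2↦7, 3↦2}, {0↦5, 1↦6, 2↦7, 3↦4}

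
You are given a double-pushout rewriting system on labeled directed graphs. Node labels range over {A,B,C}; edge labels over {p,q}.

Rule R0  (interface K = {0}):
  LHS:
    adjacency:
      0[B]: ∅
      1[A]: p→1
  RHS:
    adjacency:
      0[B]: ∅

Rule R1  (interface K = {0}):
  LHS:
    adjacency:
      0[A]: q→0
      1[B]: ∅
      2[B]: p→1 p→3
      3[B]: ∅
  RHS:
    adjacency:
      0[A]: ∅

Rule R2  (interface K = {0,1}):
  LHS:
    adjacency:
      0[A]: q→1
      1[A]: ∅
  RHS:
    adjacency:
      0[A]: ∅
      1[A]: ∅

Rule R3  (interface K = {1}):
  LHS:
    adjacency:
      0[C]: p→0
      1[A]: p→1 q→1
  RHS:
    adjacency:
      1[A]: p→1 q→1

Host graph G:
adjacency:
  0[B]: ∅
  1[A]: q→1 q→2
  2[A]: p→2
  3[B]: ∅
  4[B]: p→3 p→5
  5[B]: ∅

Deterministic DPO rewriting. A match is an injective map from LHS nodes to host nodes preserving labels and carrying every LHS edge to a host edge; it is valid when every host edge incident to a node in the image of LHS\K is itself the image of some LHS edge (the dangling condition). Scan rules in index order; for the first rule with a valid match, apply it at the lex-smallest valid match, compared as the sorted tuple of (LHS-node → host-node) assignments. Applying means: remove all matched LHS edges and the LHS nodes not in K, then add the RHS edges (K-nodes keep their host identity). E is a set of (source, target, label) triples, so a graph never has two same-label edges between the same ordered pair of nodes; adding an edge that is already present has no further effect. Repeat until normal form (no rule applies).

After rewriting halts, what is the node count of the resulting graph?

[0] host  ⇒  6 nodes, 5 edges  {1-q->1 1-q->2 2-p->2 4-p->3 4-p->5}
[1] R1 @ {0↦1, 1↦3, 2↦4, 3↦5}  ⇒  3 nodes, 2 edges  {1-q->2 2-p->2}
[2] R2 @ {0↦1, 1↦2}  ⇒  3 nodes, 1 edges  {2-p->2}
[3] R0 @ {0↦0, 1↦2}  ⇒  2 nodes, 0 edges  {∅}
normal form: no rule applies after step 3
NF nodes: {0:B, 1:A}

Answer: 2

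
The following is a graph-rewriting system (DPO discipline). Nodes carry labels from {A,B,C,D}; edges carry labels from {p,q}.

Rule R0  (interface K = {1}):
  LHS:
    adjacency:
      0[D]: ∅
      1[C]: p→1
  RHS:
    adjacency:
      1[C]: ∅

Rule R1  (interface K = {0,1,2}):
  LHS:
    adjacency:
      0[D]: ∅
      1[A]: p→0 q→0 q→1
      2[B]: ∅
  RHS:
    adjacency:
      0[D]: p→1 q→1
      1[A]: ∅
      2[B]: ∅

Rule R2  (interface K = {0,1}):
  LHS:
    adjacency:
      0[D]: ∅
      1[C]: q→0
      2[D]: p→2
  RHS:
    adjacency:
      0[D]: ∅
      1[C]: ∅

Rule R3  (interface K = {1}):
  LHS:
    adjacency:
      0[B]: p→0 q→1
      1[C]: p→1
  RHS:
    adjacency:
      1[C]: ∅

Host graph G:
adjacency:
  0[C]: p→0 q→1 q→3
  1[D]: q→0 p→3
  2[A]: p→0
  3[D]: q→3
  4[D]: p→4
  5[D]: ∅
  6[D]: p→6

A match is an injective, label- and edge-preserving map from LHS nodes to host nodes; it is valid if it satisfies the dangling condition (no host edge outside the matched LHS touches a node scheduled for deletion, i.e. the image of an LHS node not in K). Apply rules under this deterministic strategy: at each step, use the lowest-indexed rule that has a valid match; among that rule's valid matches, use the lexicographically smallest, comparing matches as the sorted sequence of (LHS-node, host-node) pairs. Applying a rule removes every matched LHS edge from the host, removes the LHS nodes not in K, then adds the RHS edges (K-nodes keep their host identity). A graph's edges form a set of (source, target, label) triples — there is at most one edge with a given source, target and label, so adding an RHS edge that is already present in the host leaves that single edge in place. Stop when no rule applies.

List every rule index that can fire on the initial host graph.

Answer: [R0,R2]

Steps:
R0: 1 valid match — {0↦5, 1↦0}
R1: no valid match — LHS pattern not found
R2: 4 valid matches — {0↦1, 1↦0, 2↦4}, {0↦1, 1↦0, 2↦6}, {0↦3, 1↦0, 2↦4} (+1 more)
R3: no valid match — LHS pattern not found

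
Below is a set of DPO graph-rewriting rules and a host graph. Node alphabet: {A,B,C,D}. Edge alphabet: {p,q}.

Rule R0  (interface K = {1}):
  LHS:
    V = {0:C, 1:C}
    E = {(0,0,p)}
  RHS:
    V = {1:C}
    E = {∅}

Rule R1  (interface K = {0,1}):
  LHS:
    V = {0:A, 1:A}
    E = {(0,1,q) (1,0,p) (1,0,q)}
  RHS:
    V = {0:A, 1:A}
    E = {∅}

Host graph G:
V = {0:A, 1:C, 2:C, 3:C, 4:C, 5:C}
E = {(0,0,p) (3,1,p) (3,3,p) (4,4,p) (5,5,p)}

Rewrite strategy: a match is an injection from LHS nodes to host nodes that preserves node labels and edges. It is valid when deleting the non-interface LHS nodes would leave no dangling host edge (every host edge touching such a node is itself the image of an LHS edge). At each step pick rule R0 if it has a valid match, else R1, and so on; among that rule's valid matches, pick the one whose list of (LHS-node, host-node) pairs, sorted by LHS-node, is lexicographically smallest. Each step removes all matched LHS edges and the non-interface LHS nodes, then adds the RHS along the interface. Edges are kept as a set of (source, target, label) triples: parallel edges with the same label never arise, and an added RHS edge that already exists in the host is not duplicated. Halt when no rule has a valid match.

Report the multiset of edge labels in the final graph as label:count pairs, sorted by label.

Answer: p:3

Steps:
initial: |V|=6 |E|=5  E = 0-p->0 3-p->1 3-p->3 4-p->4 5-p->5
step 1: apply R0 at {0↦4, 1↦1}  → |V|=5 |E|=4  E = 0-p->0 3-p->1 3-p->3 5-p->5
step 2: apply R0 at {0↦5, 1↦1}  → |V|=4 |E|=3  E = 0-p->0 3-p->1 3-p->3
normal form: no rule applies after step 2
NF edges: [(0, 0, 'p'), (3, 1, 'p'), (3, 3, 'p')]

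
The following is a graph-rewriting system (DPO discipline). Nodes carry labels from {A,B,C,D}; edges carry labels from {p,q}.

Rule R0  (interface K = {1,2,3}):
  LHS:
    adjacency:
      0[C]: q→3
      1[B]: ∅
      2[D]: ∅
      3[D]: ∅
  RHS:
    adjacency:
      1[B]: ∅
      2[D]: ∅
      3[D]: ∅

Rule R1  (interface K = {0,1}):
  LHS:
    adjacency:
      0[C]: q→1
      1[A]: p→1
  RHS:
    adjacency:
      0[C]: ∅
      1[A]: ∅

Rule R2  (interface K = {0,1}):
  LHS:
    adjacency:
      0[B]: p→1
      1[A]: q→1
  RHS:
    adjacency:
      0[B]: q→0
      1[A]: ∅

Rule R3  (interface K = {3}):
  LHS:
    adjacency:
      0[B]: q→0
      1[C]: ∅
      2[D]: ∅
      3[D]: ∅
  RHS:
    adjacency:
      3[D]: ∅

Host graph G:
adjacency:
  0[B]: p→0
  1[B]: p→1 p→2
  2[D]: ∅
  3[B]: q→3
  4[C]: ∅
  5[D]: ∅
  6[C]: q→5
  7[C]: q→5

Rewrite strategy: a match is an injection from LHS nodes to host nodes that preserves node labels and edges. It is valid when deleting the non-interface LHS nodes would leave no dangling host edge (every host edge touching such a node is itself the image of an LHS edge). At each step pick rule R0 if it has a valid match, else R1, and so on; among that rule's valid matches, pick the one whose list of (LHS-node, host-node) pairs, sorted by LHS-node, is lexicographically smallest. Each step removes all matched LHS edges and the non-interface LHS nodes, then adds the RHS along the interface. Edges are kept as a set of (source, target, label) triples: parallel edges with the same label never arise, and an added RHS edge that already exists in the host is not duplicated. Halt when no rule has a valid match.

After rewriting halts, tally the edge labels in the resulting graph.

Answer: p:3

Steps:
start.  V:8 E:6  edges: 0-p->0 1-p->1 1-p->2 3-q->3 6-q->5 7-q->5
1. fire R0 via {0↦6, 1↦0, 2↦2, 3↦5}  →  V:7 E:5  edges: 0-p->0 1-p->1 1-p->2 3-q->3 7-q->5
2. fire R0 via {0↦7, 1↦0, 2↦2, 3↦5}  →  V:6 E:4  edges: 0-p->0 1-p->1 1-p->2 3-q->3
3. fire R3 via {0↦3, 1↦4, 2↦5, 3↦2}  →  V:3 E:3  edges: 0-p->0 1-p->1 1-p->2
halt: no rule applies after step 3
NF edges: [(0, 0, 'p'), (1, 1, 'p'), (1, 2, 'p')]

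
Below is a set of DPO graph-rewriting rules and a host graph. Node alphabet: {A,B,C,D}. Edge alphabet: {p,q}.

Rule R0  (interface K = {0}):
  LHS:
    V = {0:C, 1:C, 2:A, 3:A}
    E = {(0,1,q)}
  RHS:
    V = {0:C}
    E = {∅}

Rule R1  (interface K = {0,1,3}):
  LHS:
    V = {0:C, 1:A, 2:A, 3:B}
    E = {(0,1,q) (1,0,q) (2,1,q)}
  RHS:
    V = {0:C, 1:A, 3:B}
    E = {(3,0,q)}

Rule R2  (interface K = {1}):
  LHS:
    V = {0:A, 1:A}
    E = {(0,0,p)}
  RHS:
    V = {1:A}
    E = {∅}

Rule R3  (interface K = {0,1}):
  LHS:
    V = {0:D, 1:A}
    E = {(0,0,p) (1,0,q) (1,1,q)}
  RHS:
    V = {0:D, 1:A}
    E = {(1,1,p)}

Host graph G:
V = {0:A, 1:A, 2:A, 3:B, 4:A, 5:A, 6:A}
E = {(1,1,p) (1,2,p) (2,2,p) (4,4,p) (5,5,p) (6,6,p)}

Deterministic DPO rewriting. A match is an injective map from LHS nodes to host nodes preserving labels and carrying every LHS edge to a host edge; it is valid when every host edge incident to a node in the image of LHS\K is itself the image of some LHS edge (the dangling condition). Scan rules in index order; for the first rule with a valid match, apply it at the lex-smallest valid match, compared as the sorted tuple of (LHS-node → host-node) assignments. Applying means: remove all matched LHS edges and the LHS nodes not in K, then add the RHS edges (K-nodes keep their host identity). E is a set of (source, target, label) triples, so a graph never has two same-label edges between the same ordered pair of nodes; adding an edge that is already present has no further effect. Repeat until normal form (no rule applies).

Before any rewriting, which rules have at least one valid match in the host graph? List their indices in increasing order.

R0: no valid match — LHS pattern not found
R1: no valid match — LHS pattern not found
R2: 15 valid matches — {0↦4, 1↦0}, {0↦4, 1↦1}, {0↦4, 1↦2} (+12 more)
R3: no valid match — LHS pattern not found

Answer: [R2]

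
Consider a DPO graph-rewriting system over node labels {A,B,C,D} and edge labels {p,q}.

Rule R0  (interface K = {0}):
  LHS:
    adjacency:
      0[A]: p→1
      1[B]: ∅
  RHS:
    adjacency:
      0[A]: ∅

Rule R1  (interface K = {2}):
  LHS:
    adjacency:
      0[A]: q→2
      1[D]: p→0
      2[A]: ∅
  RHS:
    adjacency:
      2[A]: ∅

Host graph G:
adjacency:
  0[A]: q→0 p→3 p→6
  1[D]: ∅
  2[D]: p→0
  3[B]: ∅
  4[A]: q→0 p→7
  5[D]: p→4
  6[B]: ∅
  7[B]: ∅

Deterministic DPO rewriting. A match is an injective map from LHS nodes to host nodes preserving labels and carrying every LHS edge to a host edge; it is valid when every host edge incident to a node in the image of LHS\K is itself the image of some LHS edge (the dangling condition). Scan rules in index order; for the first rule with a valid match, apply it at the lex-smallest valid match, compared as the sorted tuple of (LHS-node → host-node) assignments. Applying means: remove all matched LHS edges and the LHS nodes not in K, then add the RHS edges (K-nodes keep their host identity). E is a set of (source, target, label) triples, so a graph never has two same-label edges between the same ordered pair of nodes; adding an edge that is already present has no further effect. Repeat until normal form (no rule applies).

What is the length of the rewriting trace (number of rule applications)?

start.  V:8 E:7  edges: 0-q->0 0-p->3 0-p->6 2-p->0 4-q->0 4-p->7 5-p->4
1. fire R0 via {0↦0, 1↦3}  →  V:7 E:6  edges: 0-q->0 0-p->6 2-p->0 4-q->0 4-p->7 5-p->4
2. fire R0 via {0↦0, 1↦6}  →  V:6 E:5  edges: 0-q->0 2-p->0 4-q->0 4-p->7 5-p->4
3. fire R0 via {0↦4, 1↦7}  →  V:5 E:4  edges: 0-q->0 2-p->0 4-q->0 5-p->4
4. fire R1 via {0↦4, 1↦5, 2↦0}  →  V:3 E:2  edges: 0-q->0 2-p->0
halt: no rule applies after step 4

Answer: 4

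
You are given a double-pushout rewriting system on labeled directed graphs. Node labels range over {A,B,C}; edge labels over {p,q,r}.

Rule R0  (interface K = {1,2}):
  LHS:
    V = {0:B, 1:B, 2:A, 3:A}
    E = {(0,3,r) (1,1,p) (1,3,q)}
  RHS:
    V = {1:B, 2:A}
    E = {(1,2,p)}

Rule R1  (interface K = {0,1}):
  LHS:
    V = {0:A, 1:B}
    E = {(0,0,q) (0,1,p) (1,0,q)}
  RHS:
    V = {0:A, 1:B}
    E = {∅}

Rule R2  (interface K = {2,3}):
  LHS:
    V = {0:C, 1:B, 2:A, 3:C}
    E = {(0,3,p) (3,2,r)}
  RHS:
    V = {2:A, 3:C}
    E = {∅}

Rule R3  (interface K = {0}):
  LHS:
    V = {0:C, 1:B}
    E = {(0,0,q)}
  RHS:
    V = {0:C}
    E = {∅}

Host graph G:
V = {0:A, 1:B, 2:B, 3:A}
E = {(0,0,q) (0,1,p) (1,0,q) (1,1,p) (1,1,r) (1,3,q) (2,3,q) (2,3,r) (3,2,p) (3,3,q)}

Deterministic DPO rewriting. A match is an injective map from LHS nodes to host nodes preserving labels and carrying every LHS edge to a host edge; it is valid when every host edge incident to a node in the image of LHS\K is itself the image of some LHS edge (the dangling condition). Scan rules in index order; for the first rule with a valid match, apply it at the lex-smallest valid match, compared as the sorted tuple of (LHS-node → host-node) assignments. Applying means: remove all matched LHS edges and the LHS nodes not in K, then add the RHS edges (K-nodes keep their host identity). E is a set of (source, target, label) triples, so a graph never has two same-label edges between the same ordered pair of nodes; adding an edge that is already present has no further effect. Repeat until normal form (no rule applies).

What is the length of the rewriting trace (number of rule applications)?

initial: |V|=4 |E|=10  E = 0-q->0 0-p->1 1-q->0 1-p->1 1-r->1 1-q->3 2-q->3 2-r->3 3-p->2 3-q->3
step 1: apply R1 at {0↦0, 1↦1}  → |V|=4 |E|=7  E = 1-p->1 1-r->1 1-q->3 2-q->3 2-r->3 3-p->2 3-q->3
step 2: apply R1 at {0↦3, 1↦2}  → |V|=4 |E|=4  E = 1-p->1 1-r->1 1-q->3 2-r->3
step 3: apply R0 at {0↦2, 1↦1, 2↦0, 3↦3}  → |V|=2 |E|=2  E = 1-p->0 1-r->1
halt: no rule applies after step 3

Answer: 3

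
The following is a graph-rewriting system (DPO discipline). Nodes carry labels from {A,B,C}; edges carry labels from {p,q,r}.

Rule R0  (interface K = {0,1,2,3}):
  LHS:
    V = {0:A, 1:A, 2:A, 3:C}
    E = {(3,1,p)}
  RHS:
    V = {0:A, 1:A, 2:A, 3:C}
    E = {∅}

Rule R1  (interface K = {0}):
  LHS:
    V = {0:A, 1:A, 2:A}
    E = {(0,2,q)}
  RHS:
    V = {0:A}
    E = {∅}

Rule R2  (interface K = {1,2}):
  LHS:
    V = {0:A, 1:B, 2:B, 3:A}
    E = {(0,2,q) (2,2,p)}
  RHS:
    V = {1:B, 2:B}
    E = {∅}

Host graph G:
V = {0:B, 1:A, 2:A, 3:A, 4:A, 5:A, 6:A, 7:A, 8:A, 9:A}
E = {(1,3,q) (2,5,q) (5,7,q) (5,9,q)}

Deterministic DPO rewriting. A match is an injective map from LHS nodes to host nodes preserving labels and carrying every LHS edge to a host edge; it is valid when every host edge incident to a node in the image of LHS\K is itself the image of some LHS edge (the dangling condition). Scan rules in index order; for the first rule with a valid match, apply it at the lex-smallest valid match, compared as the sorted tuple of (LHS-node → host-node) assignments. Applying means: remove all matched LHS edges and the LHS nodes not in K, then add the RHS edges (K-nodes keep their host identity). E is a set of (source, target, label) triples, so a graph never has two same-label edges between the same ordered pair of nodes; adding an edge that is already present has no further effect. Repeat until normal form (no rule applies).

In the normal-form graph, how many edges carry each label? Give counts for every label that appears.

initial: |V|=10 |E|=4  E = 1-q->3 2-q->5 5-q->7 5-q->9
step 1: apply R1 at {0↦1, 1↦4, 2↦3}  → |V|=8 |E|=3  E = 2-q->5 5-q->7 5-q->9
step 2: apply R1 at {0↦5, 1↦1, 2↦7}  → |V|=6 |E|=2  E = 2-q->5 5-q->9
step 3: apply R1 at {0↦5, 1↦6, 2↦9}  → |V|=4 |E|=1  E = 2-q->5
step 4: apply R1 at {0↦2, 1↦8, 2↦5}  → |V|=2 |E|=0  E = ∅
normal form: no rule applies after step 4
NF edges: []

Answer: (no edges)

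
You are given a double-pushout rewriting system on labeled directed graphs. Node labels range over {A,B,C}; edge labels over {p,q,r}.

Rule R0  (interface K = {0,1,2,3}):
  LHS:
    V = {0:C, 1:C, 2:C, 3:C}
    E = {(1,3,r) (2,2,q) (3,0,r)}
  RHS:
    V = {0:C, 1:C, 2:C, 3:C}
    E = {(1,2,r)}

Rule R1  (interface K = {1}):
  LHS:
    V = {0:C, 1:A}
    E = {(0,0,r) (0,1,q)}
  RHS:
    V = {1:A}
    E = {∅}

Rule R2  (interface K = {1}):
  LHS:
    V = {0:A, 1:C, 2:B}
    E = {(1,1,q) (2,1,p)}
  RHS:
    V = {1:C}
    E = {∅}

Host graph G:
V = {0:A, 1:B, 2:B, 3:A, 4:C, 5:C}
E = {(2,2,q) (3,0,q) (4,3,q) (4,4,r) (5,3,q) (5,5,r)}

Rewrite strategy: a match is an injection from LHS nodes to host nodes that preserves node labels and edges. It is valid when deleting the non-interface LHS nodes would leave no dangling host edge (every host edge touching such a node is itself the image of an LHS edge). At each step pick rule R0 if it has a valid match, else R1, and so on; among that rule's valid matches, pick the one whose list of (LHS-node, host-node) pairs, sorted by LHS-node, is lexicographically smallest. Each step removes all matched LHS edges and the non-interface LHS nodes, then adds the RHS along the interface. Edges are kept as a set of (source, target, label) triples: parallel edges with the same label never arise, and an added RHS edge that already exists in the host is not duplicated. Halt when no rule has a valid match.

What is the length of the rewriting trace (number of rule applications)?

Answer: 2

Rewrite trace:
start.  V:6 E:6  edges: 2-q->2 3-q->0 4-q->3 4-r->4 5-q->3 5-r->5
1. fire R1 via {0↦4, 1↦3}  →  V:5 E:4  edges: 2-q->2 3-q->0 5-q->3 5-r->5
2. fire R1 via {0↦5, 1↦3}  →  V:4 E:2  edges: 2-q->2 3-q->0
halt: no rule applies after step 2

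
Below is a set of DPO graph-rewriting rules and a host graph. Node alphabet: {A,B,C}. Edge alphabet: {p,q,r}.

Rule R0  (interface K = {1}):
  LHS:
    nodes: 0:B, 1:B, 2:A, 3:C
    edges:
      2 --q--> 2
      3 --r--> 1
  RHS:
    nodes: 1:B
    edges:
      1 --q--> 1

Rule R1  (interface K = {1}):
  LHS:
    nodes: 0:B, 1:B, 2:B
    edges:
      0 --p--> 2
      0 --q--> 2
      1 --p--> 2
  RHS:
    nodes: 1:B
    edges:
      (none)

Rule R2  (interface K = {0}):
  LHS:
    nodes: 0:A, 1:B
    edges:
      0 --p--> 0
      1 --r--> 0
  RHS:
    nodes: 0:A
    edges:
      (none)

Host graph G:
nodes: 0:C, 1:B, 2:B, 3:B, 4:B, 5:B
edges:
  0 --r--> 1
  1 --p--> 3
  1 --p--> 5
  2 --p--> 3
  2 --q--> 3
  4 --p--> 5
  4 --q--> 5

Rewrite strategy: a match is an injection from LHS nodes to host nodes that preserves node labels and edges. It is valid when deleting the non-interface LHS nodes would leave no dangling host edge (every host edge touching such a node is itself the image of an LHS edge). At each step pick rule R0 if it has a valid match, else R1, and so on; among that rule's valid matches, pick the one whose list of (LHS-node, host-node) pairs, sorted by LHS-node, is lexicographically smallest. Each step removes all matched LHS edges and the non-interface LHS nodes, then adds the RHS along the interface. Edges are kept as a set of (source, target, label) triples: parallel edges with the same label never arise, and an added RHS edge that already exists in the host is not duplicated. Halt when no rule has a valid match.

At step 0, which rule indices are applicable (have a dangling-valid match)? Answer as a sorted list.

R0: no valid match — LHS pattern not found
R1: 2 valid matches — {0↦2, 1↦1, 2↦3}, {0↦4, 1↦1, 2↦5}
R2: no valid match — LHS pattern not found

Answer: [R1]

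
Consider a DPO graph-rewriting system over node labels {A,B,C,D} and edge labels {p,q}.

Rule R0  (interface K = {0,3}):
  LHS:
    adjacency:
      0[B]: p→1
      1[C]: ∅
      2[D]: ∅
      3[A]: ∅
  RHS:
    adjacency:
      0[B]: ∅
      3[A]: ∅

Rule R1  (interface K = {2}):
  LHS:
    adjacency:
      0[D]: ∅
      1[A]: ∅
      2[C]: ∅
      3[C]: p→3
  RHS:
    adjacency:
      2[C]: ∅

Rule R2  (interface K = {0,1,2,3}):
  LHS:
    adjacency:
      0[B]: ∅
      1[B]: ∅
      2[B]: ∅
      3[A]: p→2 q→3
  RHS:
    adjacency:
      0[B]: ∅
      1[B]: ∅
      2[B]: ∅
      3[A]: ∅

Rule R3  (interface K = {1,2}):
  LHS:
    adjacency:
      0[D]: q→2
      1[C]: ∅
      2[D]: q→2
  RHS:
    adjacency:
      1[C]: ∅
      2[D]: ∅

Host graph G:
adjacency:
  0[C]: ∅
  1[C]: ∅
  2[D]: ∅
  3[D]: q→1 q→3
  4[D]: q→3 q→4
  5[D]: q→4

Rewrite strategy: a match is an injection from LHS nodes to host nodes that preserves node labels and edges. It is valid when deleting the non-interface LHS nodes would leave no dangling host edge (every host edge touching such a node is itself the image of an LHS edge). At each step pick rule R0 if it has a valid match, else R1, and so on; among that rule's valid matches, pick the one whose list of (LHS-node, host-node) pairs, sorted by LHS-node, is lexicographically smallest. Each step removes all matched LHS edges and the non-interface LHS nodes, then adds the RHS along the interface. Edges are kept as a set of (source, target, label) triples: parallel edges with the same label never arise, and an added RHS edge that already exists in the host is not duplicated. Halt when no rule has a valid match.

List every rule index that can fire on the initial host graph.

Answer: [R3]

Derivation:
R0: no valid match — LHS pattern not found
R1: no valid match — LHS pattern not found
R2: no valid match — LHS pattern not found
R3: 2 valid matches — {0↦5, 1↦0, 2↦4}, {0↦5, 1↦1, 2↦4}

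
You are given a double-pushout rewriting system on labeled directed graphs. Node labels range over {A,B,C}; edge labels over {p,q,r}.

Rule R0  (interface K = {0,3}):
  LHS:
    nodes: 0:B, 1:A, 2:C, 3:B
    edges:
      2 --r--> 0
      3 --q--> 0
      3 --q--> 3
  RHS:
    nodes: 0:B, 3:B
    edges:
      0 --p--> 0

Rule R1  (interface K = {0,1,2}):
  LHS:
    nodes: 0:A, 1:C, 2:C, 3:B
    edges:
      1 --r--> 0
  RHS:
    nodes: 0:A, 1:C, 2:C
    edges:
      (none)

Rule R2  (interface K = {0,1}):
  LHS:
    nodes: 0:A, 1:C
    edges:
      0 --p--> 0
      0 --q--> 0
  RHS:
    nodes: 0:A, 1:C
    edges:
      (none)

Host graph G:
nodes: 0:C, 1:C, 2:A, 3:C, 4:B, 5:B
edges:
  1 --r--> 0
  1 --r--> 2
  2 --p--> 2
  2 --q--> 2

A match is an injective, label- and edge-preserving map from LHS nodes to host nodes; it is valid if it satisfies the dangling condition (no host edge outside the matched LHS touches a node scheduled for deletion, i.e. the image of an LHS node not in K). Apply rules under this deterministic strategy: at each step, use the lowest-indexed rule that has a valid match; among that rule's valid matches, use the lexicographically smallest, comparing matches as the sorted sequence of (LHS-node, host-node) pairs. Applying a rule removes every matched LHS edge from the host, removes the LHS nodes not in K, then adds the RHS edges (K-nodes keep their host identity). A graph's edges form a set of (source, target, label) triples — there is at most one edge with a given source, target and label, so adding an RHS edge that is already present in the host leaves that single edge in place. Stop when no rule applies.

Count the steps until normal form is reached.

Answer: 2

Steps:
[0] host  ⇒  6 nodes, 4 edges  {1-r->0 1-r->2 2-p->2 2-q->2}
[1] R1 @ {0↦2, 1↦1, 2↦0, 3↦4}  ⇒  5 nodes, 3 edges  {1-r->0 2-p->2 2-q->2}
[2] R2 @ {0↦2, 1↦0}  ⇒  5 nodes, 1 edges  {1-r->0}
normal form: no rule applies after step 2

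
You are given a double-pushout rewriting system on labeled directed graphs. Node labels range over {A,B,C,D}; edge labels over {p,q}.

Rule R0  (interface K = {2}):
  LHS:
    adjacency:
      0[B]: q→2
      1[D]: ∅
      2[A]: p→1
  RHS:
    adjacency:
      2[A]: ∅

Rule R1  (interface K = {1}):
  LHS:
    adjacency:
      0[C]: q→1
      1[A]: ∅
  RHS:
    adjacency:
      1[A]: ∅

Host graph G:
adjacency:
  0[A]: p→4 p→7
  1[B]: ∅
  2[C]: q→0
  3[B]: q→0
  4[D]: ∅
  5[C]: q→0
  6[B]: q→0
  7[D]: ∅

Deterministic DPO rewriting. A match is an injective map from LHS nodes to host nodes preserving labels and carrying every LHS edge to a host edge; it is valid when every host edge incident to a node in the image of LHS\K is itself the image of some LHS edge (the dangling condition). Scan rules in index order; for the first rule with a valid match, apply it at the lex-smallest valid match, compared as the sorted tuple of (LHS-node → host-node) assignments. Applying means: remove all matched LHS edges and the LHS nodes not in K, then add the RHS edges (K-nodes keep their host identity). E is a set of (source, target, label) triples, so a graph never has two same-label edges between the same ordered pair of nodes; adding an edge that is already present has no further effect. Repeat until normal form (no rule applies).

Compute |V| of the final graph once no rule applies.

Answer: 2

Rewrite trace:
start.  V:8 E:6  edges: 0-p->4 0-p->7 2-q->0 3-q->0 5-q->0 6-q->0
1. fire R0 via {0↦3, 1↦4, 2↦0}  →  V:6 E:4  edges: 0-p->7 2-q->0 5-q->0 6-q->0
2. fire R0 via {0↦6, 1↦7, 2↦0}  →  V:4 E:2  edges: 2-q->0 5-q->0
3. fire R1 via {0↦2, 1↦0}  →  V:3 E:1  edges: 5-q->0
4. fire R1 via {0↦5, 1↦0}  →  V:2 E:0  edges: ∅
final graph: no rule applies after step 4
NF nodes: {0:A, 1:B}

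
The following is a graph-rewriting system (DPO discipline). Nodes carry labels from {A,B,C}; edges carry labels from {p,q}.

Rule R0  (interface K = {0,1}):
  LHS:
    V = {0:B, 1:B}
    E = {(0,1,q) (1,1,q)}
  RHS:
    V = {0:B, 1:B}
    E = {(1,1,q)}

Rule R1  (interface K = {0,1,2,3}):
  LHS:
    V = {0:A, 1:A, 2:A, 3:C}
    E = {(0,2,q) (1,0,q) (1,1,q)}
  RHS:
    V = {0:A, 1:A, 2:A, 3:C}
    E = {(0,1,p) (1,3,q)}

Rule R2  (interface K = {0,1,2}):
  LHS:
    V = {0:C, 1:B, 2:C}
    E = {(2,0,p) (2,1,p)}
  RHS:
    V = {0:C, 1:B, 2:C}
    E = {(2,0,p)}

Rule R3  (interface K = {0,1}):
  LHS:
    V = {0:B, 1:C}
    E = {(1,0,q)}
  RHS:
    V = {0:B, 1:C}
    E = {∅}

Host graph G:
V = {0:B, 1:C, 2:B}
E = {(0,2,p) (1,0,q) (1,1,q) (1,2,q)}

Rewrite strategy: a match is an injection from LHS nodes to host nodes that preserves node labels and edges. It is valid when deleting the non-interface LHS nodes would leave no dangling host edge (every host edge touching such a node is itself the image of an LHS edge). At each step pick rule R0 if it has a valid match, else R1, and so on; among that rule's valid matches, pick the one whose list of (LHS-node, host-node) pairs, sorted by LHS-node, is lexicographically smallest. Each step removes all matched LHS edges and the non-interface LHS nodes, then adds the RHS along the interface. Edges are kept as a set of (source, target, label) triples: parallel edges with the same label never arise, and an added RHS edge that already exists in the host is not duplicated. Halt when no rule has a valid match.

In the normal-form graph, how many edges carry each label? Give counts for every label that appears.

initial: |V|=3 |E|=4  E = 0-p->2 1-q->0 1-q->1 1-q->2
step 1: apply R3 at {0↦0, 1↦1}  → |V|=3 |E|=3  E = 0-p->2 1-q->1 1-q->2
step 2: apply R3 at {0↦2, 1↦1}  → |V|=3 |E|=2  E = 0-p->2 1-q->1
final graph: no rule applies after step 2
NF edges: [(0, 2, 'p'), (1, 1, 'q')]

Answer: p:1 q:1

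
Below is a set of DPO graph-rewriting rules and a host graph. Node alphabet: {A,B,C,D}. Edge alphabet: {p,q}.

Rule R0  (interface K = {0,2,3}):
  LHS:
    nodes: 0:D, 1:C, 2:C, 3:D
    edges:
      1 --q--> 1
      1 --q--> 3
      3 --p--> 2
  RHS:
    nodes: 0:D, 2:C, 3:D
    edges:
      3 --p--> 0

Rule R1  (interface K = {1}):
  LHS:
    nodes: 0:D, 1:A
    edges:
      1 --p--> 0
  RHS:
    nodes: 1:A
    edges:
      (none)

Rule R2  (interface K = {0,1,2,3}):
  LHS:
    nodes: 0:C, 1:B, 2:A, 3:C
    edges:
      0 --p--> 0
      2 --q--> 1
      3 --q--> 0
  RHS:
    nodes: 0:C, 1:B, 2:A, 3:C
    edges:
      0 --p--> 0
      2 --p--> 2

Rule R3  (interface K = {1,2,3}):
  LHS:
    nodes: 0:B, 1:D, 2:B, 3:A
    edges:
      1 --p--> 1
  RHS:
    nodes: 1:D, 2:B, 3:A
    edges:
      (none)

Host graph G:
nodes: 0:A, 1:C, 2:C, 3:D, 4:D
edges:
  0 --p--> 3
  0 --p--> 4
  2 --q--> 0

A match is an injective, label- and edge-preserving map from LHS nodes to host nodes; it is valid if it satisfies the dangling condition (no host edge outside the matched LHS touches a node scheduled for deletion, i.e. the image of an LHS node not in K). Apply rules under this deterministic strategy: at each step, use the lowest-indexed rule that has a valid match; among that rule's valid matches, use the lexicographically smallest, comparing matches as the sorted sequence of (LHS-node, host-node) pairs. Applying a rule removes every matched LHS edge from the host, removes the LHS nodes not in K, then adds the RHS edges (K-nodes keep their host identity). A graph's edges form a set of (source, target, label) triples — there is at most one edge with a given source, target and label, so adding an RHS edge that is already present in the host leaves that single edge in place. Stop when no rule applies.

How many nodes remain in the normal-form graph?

Answer: 3

Steps:
start.  V:5 E:3  edges: 0-p->3 0-p->4 2-q->0
1. fire R1 via {0↦3, 1↦0}  →  V:4 E:2  edges: 0-p->4 2-q->0
2. fire R1 via {0↦4, 1↦0}  →  V:3 E:1  edges: 2-q->0
final graph: no rule applies after step 2
NF nodes: {0:A, 1:C, 2:C}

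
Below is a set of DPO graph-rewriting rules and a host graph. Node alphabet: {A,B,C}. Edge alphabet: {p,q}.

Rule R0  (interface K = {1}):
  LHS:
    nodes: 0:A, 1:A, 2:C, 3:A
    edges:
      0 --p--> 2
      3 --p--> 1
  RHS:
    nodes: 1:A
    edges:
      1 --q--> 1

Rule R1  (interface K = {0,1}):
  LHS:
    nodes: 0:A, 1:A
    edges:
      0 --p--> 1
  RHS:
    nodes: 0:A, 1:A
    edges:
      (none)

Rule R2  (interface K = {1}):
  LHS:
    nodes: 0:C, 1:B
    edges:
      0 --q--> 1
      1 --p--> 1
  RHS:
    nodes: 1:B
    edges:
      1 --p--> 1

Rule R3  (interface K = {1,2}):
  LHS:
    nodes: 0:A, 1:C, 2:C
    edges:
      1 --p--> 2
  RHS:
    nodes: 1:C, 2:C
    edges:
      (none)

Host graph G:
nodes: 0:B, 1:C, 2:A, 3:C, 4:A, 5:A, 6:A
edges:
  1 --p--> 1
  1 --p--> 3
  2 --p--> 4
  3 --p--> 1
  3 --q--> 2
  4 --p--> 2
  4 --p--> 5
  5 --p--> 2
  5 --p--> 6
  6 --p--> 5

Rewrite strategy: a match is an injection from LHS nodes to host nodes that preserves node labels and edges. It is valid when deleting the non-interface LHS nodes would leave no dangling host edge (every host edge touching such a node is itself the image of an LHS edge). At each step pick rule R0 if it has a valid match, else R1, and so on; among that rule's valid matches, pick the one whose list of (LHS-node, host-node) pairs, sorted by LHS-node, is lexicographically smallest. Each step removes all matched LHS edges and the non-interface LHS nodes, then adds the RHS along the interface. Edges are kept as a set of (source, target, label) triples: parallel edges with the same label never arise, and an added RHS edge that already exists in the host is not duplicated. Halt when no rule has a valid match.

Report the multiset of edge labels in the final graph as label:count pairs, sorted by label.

Answer: p:1 q:1

Derivation:
[0] host  ⇒  7 nodes, 10 edges  {1-p->1 1-p->3 2-p->4 3-p->1 3-q->2 4-p->2 4-p->5 5-p->2 5-p->6 6-p->5}
[1] R1 @ {0↦2, 1↦4}  ⇒  7 nodes, 9 edges  {1-p->1 1-p->3 3-p->1 3-q->2 4-p->2 4-p->5 5-p->2 5-p->6 6-p->5}
[2] R1 @ {0↦4, 1↦2}  ⇒  7 nodes, 8 edges  {1-p->1 1-p->3 3-p->1 3-q->2 4-p->5 5-p->2 5-p->6 6-p->5}
[3] R1 @ {0↦4, 1↦5}  ⇒  7 nodes, 7 edges  {1-p->1 1-p->3 3-p->1 3-q->2 5-p->2 5-p->6 6-p->5}
[4] R1 @ {0↦5, 1↦2}  ⇒  7 nodes, 6 edges  {1-p->1 1-p->3 3-p->1 3-q->2 5-p->6 6-p->5}
[5] R1 @ {0↦5, 1↦6}  ⇒  7 nodes, 5 edges  {1-p->1 1-p->3 3-p->1 3-q->2 6-p->5}
[6] R1 @ {0↦6, 1↦5}  ⇒  7 nodes, 4 edges  {1-p->1 1-p->3 3-p->1 3-q->2}
[7] R3 @ {0↦4, 1↦1, 2↦3}  ⇒  6 nodes, 3 edges  {1-p->1 3-p->1 3-q->2}
[8] R3 @ {0↦5, 1↦3, 2↦1}  ⇒  5 nodes, 2 edges  {1-p->1 3-q->2}
final graph: no rule applies after step 8
NF edges: [(1, 1, 'p'), (3, 2, 'q')]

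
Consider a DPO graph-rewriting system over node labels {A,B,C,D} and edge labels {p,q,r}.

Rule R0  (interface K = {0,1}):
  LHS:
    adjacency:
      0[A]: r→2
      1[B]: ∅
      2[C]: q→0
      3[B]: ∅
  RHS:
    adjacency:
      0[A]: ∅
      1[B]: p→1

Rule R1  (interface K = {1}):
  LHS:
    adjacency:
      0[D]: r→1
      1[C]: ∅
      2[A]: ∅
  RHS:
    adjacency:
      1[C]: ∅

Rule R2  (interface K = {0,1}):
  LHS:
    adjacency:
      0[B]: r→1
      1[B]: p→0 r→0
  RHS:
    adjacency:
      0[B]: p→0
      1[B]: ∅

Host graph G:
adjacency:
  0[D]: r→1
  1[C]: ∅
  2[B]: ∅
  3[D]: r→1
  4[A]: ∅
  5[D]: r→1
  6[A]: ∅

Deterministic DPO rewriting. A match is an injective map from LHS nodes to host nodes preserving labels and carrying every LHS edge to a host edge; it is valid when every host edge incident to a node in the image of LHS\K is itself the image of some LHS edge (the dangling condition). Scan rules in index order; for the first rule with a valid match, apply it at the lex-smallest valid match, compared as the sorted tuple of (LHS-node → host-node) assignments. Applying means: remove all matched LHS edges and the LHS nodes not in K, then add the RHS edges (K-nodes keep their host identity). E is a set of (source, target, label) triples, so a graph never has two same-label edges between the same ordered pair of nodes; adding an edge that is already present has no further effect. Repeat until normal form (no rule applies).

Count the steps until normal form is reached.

start.  V:7 E:3  edges: 0-r->1 3-r->1 5-r->1
1. fire R1 via {0↦0, 1↦1, 2↦4}  →  V:5 E:2  edges: 3-r->1 5-r->1
2. fire R1 via {0↦3, 1↦1, 2↦6}  →  V:3 E:1  edges: 5-r->1
final graph: no rule applies after step 2

Answer: 2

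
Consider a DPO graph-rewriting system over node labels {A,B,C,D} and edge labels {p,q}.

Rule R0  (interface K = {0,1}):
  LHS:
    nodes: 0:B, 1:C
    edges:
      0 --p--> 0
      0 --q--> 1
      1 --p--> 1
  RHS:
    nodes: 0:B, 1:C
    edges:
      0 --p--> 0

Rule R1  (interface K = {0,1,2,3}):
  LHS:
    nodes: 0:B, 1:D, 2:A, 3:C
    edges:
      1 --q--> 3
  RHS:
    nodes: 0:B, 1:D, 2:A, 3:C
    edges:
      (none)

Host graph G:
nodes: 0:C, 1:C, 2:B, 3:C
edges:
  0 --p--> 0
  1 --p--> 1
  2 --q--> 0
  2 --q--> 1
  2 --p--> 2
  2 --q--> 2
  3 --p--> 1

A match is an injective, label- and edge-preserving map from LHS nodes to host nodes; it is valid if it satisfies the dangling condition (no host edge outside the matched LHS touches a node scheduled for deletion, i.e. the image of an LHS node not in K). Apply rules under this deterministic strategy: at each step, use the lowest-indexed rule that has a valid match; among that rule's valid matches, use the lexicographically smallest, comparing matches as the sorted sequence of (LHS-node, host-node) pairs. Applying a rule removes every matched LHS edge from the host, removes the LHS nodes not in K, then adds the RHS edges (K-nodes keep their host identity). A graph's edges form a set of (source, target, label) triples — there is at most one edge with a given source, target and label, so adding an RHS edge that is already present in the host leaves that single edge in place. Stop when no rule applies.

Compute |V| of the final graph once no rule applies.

Answer: 4

Rewrite trace:
[0] host  ⇒  4 nodes, 7 edges  {0-p->0 1-p->1 2-q->0 2-q->1 2-p->2 2-q->2 3-p->1}
[1] R0 @ {0↦2, 1↦0}  ⇒  4 nodes, 5 edges  {1-p->1 2-q->1 2-p->2 2-q->2 3-p->1}
[2] R0 @ {0↦2, 1↦1}  ⇒  4 nodes, 3 edges  {2-p->2 2-q->2 3-p->1}
halt: no rule applies after step 2
NF nodes: {0:C, 1:C, 2:B, 3:C}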